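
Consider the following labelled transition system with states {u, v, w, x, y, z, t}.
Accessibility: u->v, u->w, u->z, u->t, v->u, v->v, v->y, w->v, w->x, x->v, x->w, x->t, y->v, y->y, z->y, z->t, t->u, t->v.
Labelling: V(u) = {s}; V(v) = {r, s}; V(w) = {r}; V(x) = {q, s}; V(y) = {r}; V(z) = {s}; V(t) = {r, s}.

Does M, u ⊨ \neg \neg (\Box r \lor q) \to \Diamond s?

Yes

At u: \neg \neg (\Box r \lor q) is false, \Diamond s is true, so \neg \neg (\Box r \lor q) \to \Diamond s is true.
  At u: \neg (\Box r \lor q) is true, so \neg \neg (\Box r \lor q) is false.
    At u: \Box r \lor q is false, so \neg (\Box r \lor q) is true.
      At u: \Box r is false, q is false, so \Box r \lor q is false.
  At u: \Diamond s requires s at some successor in {v, w, z, t}.
    s holds at v, so \Diamond s is true at u.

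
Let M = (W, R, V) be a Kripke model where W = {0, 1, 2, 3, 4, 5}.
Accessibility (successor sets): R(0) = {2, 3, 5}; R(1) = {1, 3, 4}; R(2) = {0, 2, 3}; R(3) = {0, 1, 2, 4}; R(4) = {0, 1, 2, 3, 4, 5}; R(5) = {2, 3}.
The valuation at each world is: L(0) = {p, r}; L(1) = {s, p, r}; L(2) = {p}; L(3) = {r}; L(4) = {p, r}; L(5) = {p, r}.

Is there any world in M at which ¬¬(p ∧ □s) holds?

Recall that □ψ holds at a world iff ψ holds at every accessible world, and ◇ψ holds iff ψ holds at some accessible world.
Let φ = ¬¬(p ∧ □s). Evaluate φ at each world:
  0 (successors {2, 3, 5}): φ is false.
  1 (successors {1, 3, 4}): φ is false.
  2 (successors {0, 2, 3}): φ is false.
  3 (successors {0, 1, 2, 4}): φ is false.
  4 (successors {0, 1, 2, 3, 4, 5}): φ is false.
  5 (successors {2, 3}): φ is false.
For instance, at 1:
  At 1: ¬(p ∧ □s) is true, so ¬¬(p ∧ □s) is false.
    At 1: p ∧ □s is false, so ¬(p ∧ □s) is true.
      At 1: p is true, □s is false, so p ∧ □s is false.

No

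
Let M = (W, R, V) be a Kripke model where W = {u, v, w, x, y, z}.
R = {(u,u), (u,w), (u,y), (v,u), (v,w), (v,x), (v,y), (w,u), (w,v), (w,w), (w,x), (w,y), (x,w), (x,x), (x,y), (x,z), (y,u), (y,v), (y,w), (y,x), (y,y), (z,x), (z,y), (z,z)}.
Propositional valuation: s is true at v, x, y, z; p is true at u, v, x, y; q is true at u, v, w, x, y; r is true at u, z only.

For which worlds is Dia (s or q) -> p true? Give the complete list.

u, v, x, y

Recall that Dia ψ holds at a world iff ψ holds at some accessible world.
Let φ = Dia (s or q) -> p. Evaluate φ at each world:
  u (successors {u, w, y}): φ is true.
  v (successors {u, w, x, y}): φ is true.
  w (successors {u, v, w, x, y}): φ is false.
  x (successors {w, x, y, z}): φ is true.
  y (successors {u, v, w, x, y}): φ is true.
  z (successors {x, y, z}): φ is false.
For instance, at v:
  At v: Dia (s or q) is true, p is true, so Dia (s or q) -> p is true.
    At v: Dia (s or q) requires s or q at some successor in {u, w, x, y}.
      s or q holds at u, so Dia (s or q) is true at v.
Satisfying worlds: {u, v, x, y}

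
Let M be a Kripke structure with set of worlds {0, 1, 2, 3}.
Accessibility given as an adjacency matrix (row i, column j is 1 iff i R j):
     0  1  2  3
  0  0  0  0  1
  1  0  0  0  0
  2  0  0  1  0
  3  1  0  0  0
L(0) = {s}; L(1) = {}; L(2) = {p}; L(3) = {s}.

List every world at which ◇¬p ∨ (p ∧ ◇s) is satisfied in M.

0, 3

Recall that ◇ψ holds at a world iff ψ holds at some accessible world.
Let φ = ◇¬p ∨ (p ∧ ◇s). Evaluate φ at each world:
  0 (successors {3}): φ is true.
  1 (successors ∅): φ is false.
  2 (successors {2}): φ is false.
  3 (successors {0}): φ is true.
For instance, at 2:
  At 2: ◇¬p is false, p ∧ ◇s is false, so ◇¬p ∨ (p ∧ ◇s) is false.
    At 2: ◇¬p requires ¬p at some successor in {2}.
      At 2: ¬p is false.
    So ◇¬p is false at 2.
    At 2: p is true, ◇s is false, so p ∧ ◇s is false.
      At 2: ◇s requires s at some successor in {2}.
        At 2: s is false.
      So ◇s is false at 2.
Satisfying worlds: {0, 3}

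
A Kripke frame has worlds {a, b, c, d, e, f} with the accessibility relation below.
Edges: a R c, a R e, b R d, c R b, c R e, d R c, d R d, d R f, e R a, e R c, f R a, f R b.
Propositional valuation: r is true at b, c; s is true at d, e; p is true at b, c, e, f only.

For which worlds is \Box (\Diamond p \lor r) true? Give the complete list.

Recall that \Box ψ holds at a world iff ψ holds at every accessible world, and \Diamond ψ holds iff ψ holds at some accessible world.
Let φ = \Box (\Diamond p \lor r). Evaluate φ at each world:
  a (successors {c, e}): φ is true.
  b (successors {d}): φ is true.
  c (successors {b, e}): φ is true.
  d (successors {c, d, f}): φ is true.
  e (successors {a, c}): φ is true.
  f (successors {a, b}): φ is true.
For instance, at e:
  At e: \Box (\Diamond p \lor r) requires \Diamond p \lor r at every successor {a, c}.
      At a: \Diamond p is true, r is false, so \Diamond p \lor r is true.
      At c: \Diamond p is true, r is true, so \Diamond p \lor r is true.
  So \Box (\Diamond p \lor r) is true at e.
Satisfying worlds: {a, b, c, d, e, f}

a, b, c, d, e, f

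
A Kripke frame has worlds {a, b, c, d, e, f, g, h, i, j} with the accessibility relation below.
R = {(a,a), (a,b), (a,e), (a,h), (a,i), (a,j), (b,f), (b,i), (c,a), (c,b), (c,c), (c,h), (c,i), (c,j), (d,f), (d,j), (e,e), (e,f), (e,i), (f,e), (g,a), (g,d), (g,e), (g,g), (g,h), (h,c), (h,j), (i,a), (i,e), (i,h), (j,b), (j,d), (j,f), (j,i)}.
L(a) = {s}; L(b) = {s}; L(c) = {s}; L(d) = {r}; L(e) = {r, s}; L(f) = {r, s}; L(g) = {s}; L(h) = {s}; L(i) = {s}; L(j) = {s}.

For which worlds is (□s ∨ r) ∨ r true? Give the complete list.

Let φ = (□s ∨ r) ∨ r. Evaluate φ at each world:
  a (successors {a, b, e, h, i, j}): φ is true.
  b (successors {f, i}): φ is true.
  c (successors {a, b, c, h, i, j}): φ is true.
  d (successors {f, j}): φ is true.
  e (successors {e, f, i}): φ is true.
  f (successors {e}): φ is true.
  g (successors {a, d, e, g, h}): φ is false.
  h (successors {c, j}): φ is true.
  i (successors {a, e, h}): φ is true.
  j (successors {b, d, f, i}): φ is false.
For instance, at f:
  At f: □s ∨ r is true, r is true, so (□s ∨ r) ∨ r is true.
    At f: □s is true, r is true, so □s ∨ r is true.
      At f: □s requires s at every successor {e}.
        At e: s is true.
      So □s is true at f.
Satisfying worlds: {a, b, c, d, e, f, h, i}

a, b, c, d, e, f, h, i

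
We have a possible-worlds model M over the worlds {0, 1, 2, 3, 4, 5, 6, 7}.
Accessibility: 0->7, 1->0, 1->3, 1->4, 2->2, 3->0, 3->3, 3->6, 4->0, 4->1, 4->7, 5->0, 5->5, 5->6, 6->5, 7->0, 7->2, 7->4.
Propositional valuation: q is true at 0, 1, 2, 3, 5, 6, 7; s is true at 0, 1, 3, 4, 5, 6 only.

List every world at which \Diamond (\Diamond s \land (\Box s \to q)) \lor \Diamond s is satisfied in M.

0, 1, 3, 4, 5, 6, 7

Let φ = \Diamond (\Diamond s \land (\Box s \to q)) \lor \Diamond s. Evaluate φ at each world:
  0 (successors {7}): φ is true.
  1 (successors {0, 3, 4}): φ is true.
  2 (successors {2}): φ is false.
  3 (successors {0, 3, 6}): φ is true.
  4 (successors {0, 1, 7}): φ is true.
  5 (successors {0, 5, 6}): φ is true.
  6 (successors {5}): φ is true.
  7 (successors {0, 2, 4}): φ is true.
For instance, at 1:
  At 1: \Diamond (\Diamond s \land (\Box s \to q)) is true, \Diamond s is true, so \Diamond (\Diamond s \land (\Box s \to q)) \lor \Diamond s is true.
    At 1: \Diamond (\Diamond s \land (\Box s \to q)) requires \Diamond s \land (\Box s \to q) at some successor in {0, 3, 4}.
      \Diamond s \land (\Box s \to q) holds at 3, so \Diamond (\Diamond s \land (\Box s \to q)) is true at 1.
    At 1: \Diamond s requires s at some successor in {0, 3, 4}.
      s holds at 0, so \Diamond s is true at 1.
Satisfying worlds: {0, 1, 3, 4, 5, 6, 7}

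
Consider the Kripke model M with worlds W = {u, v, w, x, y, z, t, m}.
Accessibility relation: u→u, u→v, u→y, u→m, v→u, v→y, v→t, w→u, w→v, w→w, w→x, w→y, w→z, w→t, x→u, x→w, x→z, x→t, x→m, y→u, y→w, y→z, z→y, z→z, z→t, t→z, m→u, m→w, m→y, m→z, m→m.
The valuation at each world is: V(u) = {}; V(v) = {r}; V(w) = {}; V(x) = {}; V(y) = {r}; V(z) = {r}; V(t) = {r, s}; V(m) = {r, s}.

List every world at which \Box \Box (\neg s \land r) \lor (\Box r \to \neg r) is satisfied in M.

Let φ = \Box \Box (\neg s \land r) \lor (\Box r \to \neg r). Evaluate φ at each world:
  u (successors {u, v, y, m}): φ is true.
  v (successors {u, y, t}): φ is true.
  w (successors {u, v, w, x, y, z, t}): φ is true.
  x (successors {u, w, z, t, m}): φ is true.
  y (successors {u, w, z}): φ is true.
  z (successors {y, z, t}): φ is false.
  t (successors {z}): φ is false.
  m (successors {u, w, y, z, m}): φ is true.
For instance, at t:
  At t: \Box \Box (\neg s \land r) is false, \Box r \to \neg r is false, so \Box \Box (\neg s \land r) \lor (\Box r \to \neg r) is false.
    At t: \Box \Box (\neg s \land r) requires \Box (\neg s \land r) at every successor {z}.
      \Box (\neg s \land r) fails at z, so \Box \Box (\neg s \land r) is false at t.
    At t: \Box r is true, \neg r is false, so \Box r \to \neg r is false.
      At t: \Box r requires r at every successor {z}.
        At z: r is true.
      So \Box r is true at t.
Satisfying worlds: {u, v, w, x, y, m}

u, v, w, x, y, m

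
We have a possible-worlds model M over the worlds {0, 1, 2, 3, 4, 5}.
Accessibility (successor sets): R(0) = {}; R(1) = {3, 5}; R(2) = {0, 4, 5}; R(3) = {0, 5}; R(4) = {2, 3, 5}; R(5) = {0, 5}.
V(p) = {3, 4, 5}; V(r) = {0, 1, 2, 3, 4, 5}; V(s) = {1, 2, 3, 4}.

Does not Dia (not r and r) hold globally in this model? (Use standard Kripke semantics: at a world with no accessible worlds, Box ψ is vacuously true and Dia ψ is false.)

Yes

Recall that Dia ψ holds at a world iff ψ holds at some accessible world.
Let φ = not Dia (not r and r). Evaluate φ at each world:
  0 (successors ∅): φ is true.
  1 (successors {3, 5}): φ is true.
  2 (successors {0, 4, 5}): φ is true.
  3 (successors {0, 5}): φ is true.
  4 (successors {2, 3, 5}): φ is true.
  5 (successors {0, 5}): φ is true.
For instance, at 2:
  At 2: Dia (not r and r) is false, so not Dia (not r and r) is true.
    At 2: Dia (not r and r) requires not r and r at some successor in {0, 4, 5}.
      At 0: not r and r is false.
      At 4: not r and r is false.
      At 5: not r and r is false.
    So Dia (not r and r) is false at 2.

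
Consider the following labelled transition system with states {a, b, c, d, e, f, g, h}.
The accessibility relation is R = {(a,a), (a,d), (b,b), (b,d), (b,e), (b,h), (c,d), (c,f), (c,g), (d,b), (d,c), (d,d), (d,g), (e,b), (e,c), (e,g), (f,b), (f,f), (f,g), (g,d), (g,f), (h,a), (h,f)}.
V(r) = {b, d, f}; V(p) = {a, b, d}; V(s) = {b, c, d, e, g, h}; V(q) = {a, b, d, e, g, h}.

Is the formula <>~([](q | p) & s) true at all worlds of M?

Yes

Let φ = <>~([](q | p) & s). Evaluate φ at each world:
  a (successors {a, d}): φ is true.
  b (successors {b, d, e, h}): φ is true.
  c (successors {d, f, g}): φ is true.
  d (successors {b, c, d, g}): φ is true.
  e (successors {b, c, g}): φ is true.
  f (successors {b, f, g}): φ is true.
  g (successors {d, f}): φ is true.
  h (successors {a, f}): φ is true.
For instance, at e:
  At e: <>~([](q | p) & s) requires ~([](q | p) & s) at some successor in {b, c, g}.
    ~([](q | p) & s) holds at c, so <>~([](q | p) & s) is true at e.
      At c: [](q | p) & s is false, so ~([](q | p) & s) is true.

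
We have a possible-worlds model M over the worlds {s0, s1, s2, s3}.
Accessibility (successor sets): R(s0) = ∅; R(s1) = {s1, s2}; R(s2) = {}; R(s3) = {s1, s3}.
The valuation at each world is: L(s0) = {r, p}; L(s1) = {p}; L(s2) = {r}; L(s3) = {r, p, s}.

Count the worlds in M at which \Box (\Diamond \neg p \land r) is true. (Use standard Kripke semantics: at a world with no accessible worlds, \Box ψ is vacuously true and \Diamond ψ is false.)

Let φ = \Box (\Diamond \neg p \land r). Evaluate φ at each world:
  s0 (successors ∅): φ is true.
  s1 (successors {s1, s2}): φ is false.
  s2 (successors ∅): φ is true.
  s3 (successors {s1, s3}): φ is false.
For instance, at s1:
  At s1: \Box (\Diamond \neg p \land r) requires \Diamond \neg p \land r at every successor {s1, s2}.
    \Diamond \neg p \land r fails at s1, so \Box (\Diamond \neg p \land r) is false at s1.
      At s1: \Diamond \neg p is true, r is false, so \Diamond \neg p \land r is false.
Satisfying worlds: {s0, s2}

2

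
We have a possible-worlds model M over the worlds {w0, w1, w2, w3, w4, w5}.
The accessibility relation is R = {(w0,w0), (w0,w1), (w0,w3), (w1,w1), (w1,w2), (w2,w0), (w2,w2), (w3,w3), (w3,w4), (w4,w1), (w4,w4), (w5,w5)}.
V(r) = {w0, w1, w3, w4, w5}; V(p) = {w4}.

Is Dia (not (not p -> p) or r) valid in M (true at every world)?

Yes

Recall that Dia ψ holds at a world iff ψ holds at some accessible world.
Let φ = Dia (not (not p -> p) or r). Evaluate φ at each world:
  w0 (successors {w0, w1, w3}): φ is true.
  w1 (successors {w1, w2}): φ is true.
  w2 (successors {w0, w2}): φ is true.
  w3 (successors {w3, w4}): φ is true.
  w4 (successors {w1, w4}): φ is true.
  w5 (successors {w5}): φ is true.
For instance, at w0:
  At w0: Dia (not (not p -> p) or r) requires not (not p -> p) or r at some successor in {w0, w1, w3}.
    not (not p -> p) or r holds at w0, so Dia (not (not p -> p) or r) is true at w0.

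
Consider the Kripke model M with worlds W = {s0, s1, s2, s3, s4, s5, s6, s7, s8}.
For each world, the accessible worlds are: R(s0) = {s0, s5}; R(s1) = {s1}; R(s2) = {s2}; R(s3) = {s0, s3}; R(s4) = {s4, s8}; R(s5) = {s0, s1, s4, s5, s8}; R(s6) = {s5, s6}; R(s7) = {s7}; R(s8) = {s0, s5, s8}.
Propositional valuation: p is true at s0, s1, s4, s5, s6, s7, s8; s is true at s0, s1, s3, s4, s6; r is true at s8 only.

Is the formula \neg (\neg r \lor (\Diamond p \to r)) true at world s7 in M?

No

Recall that \Diamond ψ holds at a world iff ψ holds at some accessible world.
At s7: \neg r \lor (\Diamond p \to r) is true, so \neg (\neg r \lor (\Diamond p \to r)) is false.
  At s7: \neg r is true, \Diamond p \to r is false, so \neg r \lor (\Diamond p \to r) is true.
    At s7: \Diamond p is true, r is false, so \Diamond p \to r is false.
      At s7: \Diamond p requires p at some successor in {s7}.
        p holds at s7, so \Diamond p is true at s7.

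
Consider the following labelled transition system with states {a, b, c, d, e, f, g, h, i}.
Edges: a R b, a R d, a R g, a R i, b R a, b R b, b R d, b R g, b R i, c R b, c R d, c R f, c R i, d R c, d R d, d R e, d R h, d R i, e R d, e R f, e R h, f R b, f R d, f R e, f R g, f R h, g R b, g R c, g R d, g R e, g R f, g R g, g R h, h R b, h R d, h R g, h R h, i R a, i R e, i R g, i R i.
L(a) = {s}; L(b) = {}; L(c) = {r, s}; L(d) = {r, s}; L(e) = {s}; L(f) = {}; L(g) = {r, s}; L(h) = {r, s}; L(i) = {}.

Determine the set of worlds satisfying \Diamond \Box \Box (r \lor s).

Let φ = \Diamond \Box \Box (r \lor s). Evaluate φ at each world:
  a (successors {b, d, g, i}): φ is false.
  b (successors {a, b, d, g, i}): φ is false.
  c (successors {b, d, f, i}): φ is false.
  d (successors {c, d, e, h, i}): φ is false.
  e (successors {d, f, h}): φ is false.
  f (successors {b, d, e, g, h}): φ is false.
  g (successors {b, c, d, e, f, g, h}): φ is false.
  h (successors {b, d, g, h}): φ is false.
  i (successors {a, e, g, i}): φ is false.
For instance, at e:
  At e: \Diamond \Box \Box (r \lor s) requires \Box \Box (r \lor s) at some successor in {d, f, h}.
    At d: \Box \Box (r \lor s) is false.
    At f: \Box \Box (r \lor s) is false.
    At h: \Box \Box (r \lor s) is false.
  So \Diamond \Box \Box (r \lor s) is false at e.
Satisfying worlds: none.

none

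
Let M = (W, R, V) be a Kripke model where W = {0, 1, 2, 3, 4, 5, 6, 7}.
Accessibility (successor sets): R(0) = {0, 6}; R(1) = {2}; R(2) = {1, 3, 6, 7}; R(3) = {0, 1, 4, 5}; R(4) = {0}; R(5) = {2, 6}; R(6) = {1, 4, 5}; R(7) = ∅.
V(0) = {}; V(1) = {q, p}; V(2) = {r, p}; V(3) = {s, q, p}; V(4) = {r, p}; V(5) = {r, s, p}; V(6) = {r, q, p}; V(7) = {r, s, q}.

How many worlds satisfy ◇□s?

Let φ = ◇□s. Evaluate φ at each world:
  0 (successors {0, 6}): φ is false.
  1 (successors {2}): φ is false.
  2 (successors {1, 3, 6, 7}): φ is true.
  3 (successors {0, 1, 4, 5}): φ is false.
  4 (successors {0}): φ is false.
  5 (successors {2, 6}): φ is false.
  6 (successors {1, 4, 5}): φ is false.
  7 (successors ∅): φ is false.
For instance, at 0:
  At 0: ◇□s requires □s at some successor in {0, 6}.
    At 0: □s is false.
    At 6: □s is false.
  So ◇□s is false at 0.
Satisfying worlds: {2}

1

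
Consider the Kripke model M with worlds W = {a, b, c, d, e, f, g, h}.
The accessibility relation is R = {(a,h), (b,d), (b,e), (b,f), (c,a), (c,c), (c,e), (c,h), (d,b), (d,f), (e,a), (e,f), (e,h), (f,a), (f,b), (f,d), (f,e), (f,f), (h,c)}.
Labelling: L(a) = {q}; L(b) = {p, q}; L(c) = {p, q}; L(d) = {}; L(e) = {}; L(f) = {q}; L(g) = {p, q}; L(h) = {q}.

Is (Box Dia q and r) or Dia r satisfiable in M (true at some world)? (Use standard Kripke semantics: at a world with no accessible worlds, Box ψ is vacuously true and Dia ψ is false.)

Let φ = (Box Dia q and r) or Dia r. Evaluate φ at each world:
  a (successors {h}): φ is false.
  b (successors {d, e, f}): φ is false.
  c (successors {a, c, e, h}): φ is false.
  d (successors {b, f}): φ is false.
  e (successors {a, f, h}): φ is false.
  f (successors {a, b, d, e, f}): φ is false.
  g (successors ∅): φ is false.
  h (successors {c}): φ is false.
For instance, at b:
  At b: Box Dia q and r is false, Dia r is false, so (Box Dia q and r) or Dia r is false.
    At b: Box Dia q is true, r is false, so Box Dia q and r is false.
      At b: Box Dia q requires Dia q at every successor {d, e, f}.
        At d: Dia q is true.
        At e: Dia q is true.
        At f: Dia q is true.
      So Box Dia q is true at b.
    At b: Dia r requires r at some successor in {d, e, f}.
      At d: r is false.
      At e: r is false.
      At f: r is false.
    So Dia r is false at b.

No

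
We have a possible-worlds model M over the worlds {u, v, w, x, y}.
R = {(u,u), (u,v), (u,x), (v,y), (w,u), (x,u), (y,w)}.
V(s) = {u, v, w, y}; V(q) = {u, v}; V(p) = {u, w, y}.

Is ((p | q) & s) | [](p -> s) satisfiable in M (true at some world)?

Let φ = ((p | q) & s) | [](p -> s). Evaluate φ at each world:
  u (successors {u, v, x}): φ is true.
  v (successors {y}): φ is true.
  w (successors {u}): φ is true.
  x (successors {u}): φ is true.
  y (successors {w}): φ is true.
Detail at u (witness):
  At u: (p | q) & s is true, [](p -> s) is true, so ((p | q) & s) | [](p -> s) is true.
    At u: [](p -> s) requires p -> s at every successor {u, v, x}.
      At u: p -> s is true.
      At v: p -> s is true.
      At x: p -> s is true.
    So [](p -> s) is true at u.

Yes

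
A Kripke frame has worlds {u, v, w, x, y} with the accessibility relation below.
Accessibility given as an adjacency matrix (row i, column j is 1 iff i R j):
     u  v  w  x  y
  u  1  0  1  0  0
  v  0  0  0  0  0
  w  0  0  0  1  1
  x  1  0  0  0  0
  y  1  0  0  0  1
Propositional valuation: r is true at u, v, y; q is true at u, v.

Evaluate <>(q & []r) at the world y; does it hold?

No

At y: <>(q & []r) requires q & []r at some successor in {u, y}.
  At u: q & []r is false.
  At y: q & []r is false.
So <>(q & []r) is false at y.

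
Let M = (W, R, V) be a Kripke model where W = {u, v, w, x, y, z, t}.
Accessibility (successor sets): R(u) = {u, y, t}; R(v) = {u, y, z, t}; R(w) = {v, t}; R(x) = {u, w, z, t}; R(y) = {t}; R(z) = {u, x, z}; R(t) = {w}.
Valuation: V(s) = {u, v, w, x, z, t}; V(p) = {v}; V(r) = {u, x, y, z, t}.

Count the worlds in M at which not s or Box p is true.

1

Let φ = not s or Box p. Evaluate φ at each world:
  u (successors {u, y, t}): φ is false.
  v (successors {u, y, z, t}): φ is false.
  w (successors {v, t}): φ is false.
  x (successors {u, w, z, t}): φ is false.
  y (successors {t}): φ is true.
  z (successors {u, x, z}): φ is false.
  t (successors {w}): φ is false.
For instance, at x:
  At x: not s is false, Box p is false, so not s or Box p is false.
    At x: Box p requires p at every successor {u, w, z, t}.
      p fails at u, so Box p is false at x.
Satisfying worlds: {y}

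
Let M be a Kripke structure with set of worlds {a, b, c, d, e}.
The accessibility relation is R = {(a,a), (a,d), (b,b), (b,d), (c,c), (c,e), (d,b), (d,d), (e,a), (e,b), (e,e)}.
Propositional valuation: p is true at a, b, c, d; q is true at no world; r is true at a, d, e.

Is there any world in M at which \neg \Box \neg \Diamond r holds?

Yes

Recall that \Box ψ holds at a world iff ψ holds at every accessible world, and \Diamond ψ holds iff ψ holds at some accessible world.
Let φ = \neg \Box \neg \Diamond r. Evaluate φ at each world:
  a (successors {a, d}): φ is true.
  b (successors {b, d}): φ is true.
  c (successors {c, e}): φ is true.
  d (successors {b, d}): φ is true.
  e (successors {a, b, e}): φ is true.
Detail at a (witness):
  At a: \Box \neg \Diamond r is false, so \neg \Box \neg \Diamond r is true.
    At a: \Box \neg \Diamond r requires \neg \Diamond r at every successor {a, d}.
      \neg \Diamond r fails at a, so \Box \neg \Diamond r is false at a.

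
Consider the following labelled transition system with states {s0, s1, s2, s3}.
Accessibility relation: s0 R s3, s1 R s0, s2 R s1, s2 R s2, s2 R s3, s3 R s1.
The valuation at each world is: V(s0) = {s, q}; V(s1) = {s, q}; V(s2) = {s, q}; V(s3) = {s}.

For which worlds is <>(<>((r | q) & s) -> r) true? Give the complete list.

Let φ = <>(<>((r | q) & s) -> r). Evaluate φ at each world:
  s0 (successors {s3}): φ is false.
  s1 (successors {s0}): φ is true.
  s2 (successors {s1, s2, s3}): φ is false.
  s3 (successors {s1}): φ is false.
For instance, at s1:
  At s1: <>(<>((r | q) & s) -> r) requires <>((r | q) & s) -> r at some successor in {s0}.
    <>((r | q) & s) -> r holds at s0, so <>(<>((r | q) & s) -> r) is true at s1.
      At s0: <>((r | q) & s) is false, r is false, so <>((r | q) & s) -> r is true.
Satisfying worlds: {s1}

s1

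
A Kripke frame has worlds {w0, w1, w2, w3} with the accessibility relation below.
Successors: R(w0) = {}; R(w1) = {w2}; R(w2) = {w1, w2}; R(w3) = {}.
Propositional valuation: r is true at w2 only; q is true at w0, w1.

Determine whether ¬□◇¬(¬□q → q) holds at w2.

No

At w2: □◇¬(¬□q → q) is true, so ¬□◇¬(¬□q → q) is false.
  At w2: □◇¬(¬□q → q) requires ◇¬(¬□q → q) at every successor {w1, w2}.
      At w1: ◇¬(¬□q → q) requires ¬(¬□q → q) at some successor in {w2}.
        ¬(¬□q → q) holds at w2, so ◇¬(¬□q → q) is true at w1.
      At w2: ◇¬(¬□q → q) requires ¬(¬□q → q) at some successor in {w1, w2}.
        ¬(¬□q → q) holds at w2, so ◇¬(¬□q → q) is true at w2.
  So □◇¬(¬□q → q) is true at w2.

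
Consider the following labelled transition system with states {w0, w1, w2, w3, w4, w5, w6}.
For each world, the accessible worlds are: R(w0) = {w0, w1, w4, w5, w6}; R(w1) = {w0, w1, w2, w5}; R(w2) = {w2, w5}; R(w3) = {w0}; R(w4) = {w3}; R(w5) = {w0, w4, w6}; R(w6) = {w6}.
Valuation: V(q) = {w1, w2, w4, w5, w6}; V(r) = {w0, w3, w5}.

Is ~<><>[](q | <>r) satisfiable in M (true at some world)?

No

Let φ = ~<><>[](q | <>r). Evaluate φ at each world:
  w0 (successors {w0, w1, w4, w5, w6}): φ is false.
  w1 (successors {w0, w1, w2, w5}): φ is false.
  w2 (successors {w2, w5}): φ is false.
  w3 (successors {w0}): φ is false.
  w4 (successors {w3}): φ is false.
  w5 (successors {w0, w4, w6}): φ is false.
  w6 (successors {w6}): φ is false.
For instance, at w1:
  At w1: <><>[](q | <>r) is true, so ~<><>[](q | <>r) is false.
    At w1: <><>[](q | <>r) requires <>[](q | <>r) at some successor in {w0, w1, w2, w5}.
      <>[](q | <>r) holds at w0, so <><>[](q | <>r) is true at w1.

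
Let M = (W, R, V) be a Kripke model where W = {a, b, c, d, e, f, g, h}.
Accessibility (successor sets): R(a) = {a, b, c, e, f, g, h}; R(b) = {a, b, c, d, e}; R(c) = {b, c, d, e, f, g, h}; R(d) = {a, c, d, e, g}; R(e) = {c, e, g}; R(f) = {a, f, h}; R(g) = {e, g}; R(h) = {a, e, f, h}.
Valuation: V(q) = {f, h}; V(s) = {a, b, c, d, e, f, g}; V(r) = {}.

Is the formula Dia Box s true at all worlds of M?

Let φ = Dia Box s. Evaluate φ at each world:
  a (successors {a, b, c, e, f, g, h}): φ is true.
  b (successors {a, b, c, d, e}): φ is true.
  c (successors {b, c, d, e, f, g, h}): φ is true.
  d (successors {a, c, d, e, g}): φ is true.
  e (successors {c, e, g}): φ is true.
  f (successors {a, f, h}): φ is false.
  g (successors {e, g}): φ is true.
  h (successors {a, e, f, h}): φ is true.
Detail at f (counterexample):
  At f: Dia Box s requires Box s at some successor in {a, f, h}.
    At a: Box s is false.
    At f: Box s is false.
    At h: Box s is false.
  So Dia Box s is false at f.

No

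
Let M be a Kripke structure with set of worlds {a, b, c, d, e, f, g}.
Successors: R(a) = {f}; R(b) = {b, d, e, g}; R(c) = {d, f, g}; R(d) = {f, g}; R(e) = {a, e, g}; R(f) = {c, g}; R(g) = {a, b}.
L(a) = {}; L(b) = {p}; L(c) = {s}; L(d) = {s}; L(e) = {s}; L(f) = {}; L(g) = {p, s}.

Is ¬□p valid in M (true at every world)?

Recall that □ψ holds at a world iff ψ holds at every accessible world, and ◇ψ holds iff ψ holds at some accessible world.
Let φ = ¬□p. Evaluate φ at each world:
  a (successors {f}): φ is true.
  b (successors {b, d, e, g}): φ is true.
  c (successors {d, f, g}): φ is true.
  d (successors {f, g}): φ is true.
  e (successors {a, e, g}): φ is true.
  f (successors {c, g}): φ is true.
  g (successors {a, b}): φ is true.
For instance, at c:
  At c: □p is false, so ¬□p is true.
    At c: □p requires p at every successor {d, f, g}.
      p fails at d, so □p is false at c.

Yes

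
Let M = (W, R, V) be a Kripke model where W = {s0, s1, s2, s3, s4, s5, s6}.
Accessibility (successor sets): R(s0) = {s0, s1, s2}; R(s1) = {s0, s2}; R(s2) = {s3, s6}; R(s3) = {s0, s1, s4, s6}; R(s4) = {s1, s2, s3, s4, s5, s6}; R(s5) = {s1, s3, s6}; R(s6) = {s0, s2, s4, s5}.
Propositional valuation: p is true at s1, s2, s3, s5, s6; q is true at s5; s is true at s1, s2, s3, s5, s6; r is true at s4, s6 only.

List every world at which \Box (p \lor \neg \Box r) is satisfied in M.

Let φ = \Box (p \lor \neg \Box r). Evaluate φ at each world:
  s0 (successors {s0, s1, s2}): φ is true.
  s1 (successors {s0, s2}): φ is true.
  s2 (successors {s3, s6}): φ is true.
  s3 (successors {s0, s1, s4, s6}): φ is true.
  s4 (successors {s1, s2, s3, s4, s5, s6}): φ is true.
  s5 (successors {s1, s3, s6}): φ is true.
  s6 (successors {s0, s2, s4, s5}): φ is true.
For instance, at s2:
  At s2: \Box (p \lor \neg \Box r) requires p \lor \neg \Box r at every successor {s3, s6}.
      At s3: p is true, \neg \Box r is true, so p \lor \neg \Box r is true.
      At s6: p is true, \neg \Box r is true, so p \lor \neg \Box r is true.
  So \Box (p \lor \neg \Box r) is true at s2.
Satisfying worlds: {s0, s1, s2, s3, s4, s5, s6}

s0, s1, s2, s3, s4, s5, s6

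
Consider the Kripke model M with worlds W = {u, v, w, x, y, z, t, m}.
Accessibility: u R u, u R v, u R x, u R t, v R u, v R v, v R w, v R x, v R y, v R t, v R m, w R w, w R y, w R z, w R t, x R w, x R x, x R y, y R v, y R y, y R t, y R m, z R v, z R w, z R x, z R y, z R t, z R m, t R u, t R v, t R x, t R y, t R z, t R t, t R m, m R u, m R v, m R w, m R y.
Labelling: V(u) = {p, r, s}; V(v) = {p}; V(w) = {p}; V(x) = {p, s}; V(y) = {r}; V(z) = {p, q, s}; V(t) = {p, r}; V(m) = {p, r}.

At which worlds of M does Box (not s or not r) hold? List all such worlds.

w, x, y, z

Let φ = Box (not s or not r). Evaluate φ at each world:
  u (successors {u, v, x, t}): φ is false.
  v (successors {u, v, w, x, y, t, m}): φ is false.
  w (successors {w, y, z, t}): φ is true.
  x (successors {w, x, y}): φ is true.
  y (successors {v, y, t, m}): φ is true.
  z (successors {v, w, x, y, t, m}): φ is true.
  t (successors {u, v, x, y, z, t, m}): φ is false.
  m (successors {u, v, w, y}): φ is false.
For instance, at y:
  At y: Box (not s or not r) requires not s or not r at every successor {v, y, t, m}.
    At v: not s or not r is true.
    At y: not s or not r is true.
    At t: not s or not r is true.
    At m: not s or not r is true.
  So Box (not s or not r) is true at y.
Satisfying worlds: {w, x, y, z}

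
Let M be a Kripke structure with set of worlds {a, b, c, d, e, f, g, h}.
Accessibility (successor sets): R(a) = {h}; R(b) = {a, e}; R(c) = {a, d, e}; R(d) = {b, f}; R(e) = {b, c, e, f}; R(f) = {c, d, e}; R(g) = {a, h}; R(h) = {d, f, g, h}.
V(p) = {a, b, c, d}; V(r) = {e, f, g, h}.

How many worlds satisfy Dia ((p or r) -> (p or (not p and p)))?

7

Let φ = Dia ((p or r) -> (p or (not p and p))). Evaluate φ at each world:
  a (successors {h}): φ is false.
  b (successors {a, e}): φ is true.
  c (successors {a, d, e}): φ is true.
  d (successors {b, f}): φ is true.
  e (successors {b, c, e, f}): φ is true.
  f (successors {c, d, e}): φ is true.
  g (successors {a, h}): φ is true.
  h (successors {d, f, g, h}): φ is true.
For instance, at d:
  At d: Dia ((p or r) -> (p or (not p and p))) requires (p or r) -> (p or (not p and p)) at some successor in {b, f}.
    (p or r) -> (p or (not p and p)) holds at b, so Dia ((p or r) -> (p or (not p and p))) is true at d.
Satisfying worlds: {b, c, d, e, f, g, h}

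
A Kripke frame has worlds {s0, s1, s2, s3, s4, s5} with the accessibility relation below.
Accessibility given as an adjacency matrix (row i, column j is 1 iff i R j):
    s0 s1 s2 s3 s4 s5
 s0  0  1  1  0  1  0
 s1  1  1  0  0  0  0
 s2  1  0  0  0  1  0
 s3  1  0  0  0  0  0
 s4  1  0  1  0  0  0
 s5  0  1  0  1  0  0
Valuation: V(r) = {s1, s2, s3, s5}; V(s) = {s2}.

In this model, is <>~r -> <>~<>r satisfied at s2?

No

At s2: <>~r is true, <>~<>r is false, so <>~r -> <>~<>r is false.
  At s2: <>~r requires ~r at some successor in {s0, s4}.
    ~r holds at s0, so <>~r is true at s2.
  At s2: <>~<>r requires ~<>r at some successor in {s0, s4}.
    At s0: ~<>r is false.
    At s4: ~<>r is false.
  So <>~<>r is false at s2.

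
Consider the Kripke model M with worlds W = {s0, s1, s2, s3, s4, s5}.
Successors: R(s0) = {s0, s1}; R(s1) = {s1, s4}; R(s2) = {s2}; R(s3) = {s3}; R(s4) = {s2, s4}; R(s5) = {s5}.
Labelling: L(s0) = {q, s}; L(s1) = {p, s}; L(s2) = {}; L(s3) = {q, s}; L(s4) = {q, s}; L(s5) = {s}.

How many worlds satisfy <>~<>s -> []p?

4

Let φ = <>~<>s -> []p. Evaluate φ at each world:
  s0 (successors {s0, s1}): φ is true.
  s1 (successors {s1, s4}): φ is true.
  s2 (successors {s2}): φ is false.
  s3 (successors {s3}): φ is true.
  s4 (successors {s2, s4}): φ is false.
  s5 (successors {s5}): φ is true.
For instance, at s1:
  At s1: <>~<>s is false, []p is false, so <>~<>s -> []p is true.
    At s1: <>~<>s requires ~<>s at some successor in {s1, s4}.
      At s1: ~<>s is false.
      At s4: ~<>s is false.
    So <>~<>s is false at s1.
    At s1: []p requires p at every successor {s1, s4}.
      p fails at s4, so []p is false at s1.
Satisfying worlds: {s0, s1, s3, s5}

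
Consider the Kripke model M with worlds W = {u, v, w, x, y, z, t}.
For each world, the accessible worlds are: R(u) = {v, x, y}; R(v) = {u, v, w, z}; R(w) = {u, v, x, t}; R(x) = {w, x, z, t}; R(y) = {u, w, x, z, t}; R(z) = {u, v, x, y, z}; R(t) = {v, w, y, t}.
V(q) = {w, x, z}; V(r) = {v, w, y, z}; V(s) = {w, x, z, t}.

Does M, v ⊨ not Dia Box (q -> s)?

No

Recall that Box ψ holds at a world iff ψ holds at every accessible world, and Dia ψ holds iff ψ holds at some accessible world.
At v: Dia Box (q -> s) is true, so not Dia Box (q -> s) is false.
  At v: Dia Box (q -> s) requires Box (q -> s) at some successor in {u, v, w, z}.
    Box (q -> s) holds at u, so Dia Box (q -> s) is true at v.
      At u: Box (q -> s) requires q -> s at every successor {v, x, y}.
        At v: q -> s is true.
        At x: q -> s is true.
        At y: q -> s is true.
      So Box (q -> s) is true at u.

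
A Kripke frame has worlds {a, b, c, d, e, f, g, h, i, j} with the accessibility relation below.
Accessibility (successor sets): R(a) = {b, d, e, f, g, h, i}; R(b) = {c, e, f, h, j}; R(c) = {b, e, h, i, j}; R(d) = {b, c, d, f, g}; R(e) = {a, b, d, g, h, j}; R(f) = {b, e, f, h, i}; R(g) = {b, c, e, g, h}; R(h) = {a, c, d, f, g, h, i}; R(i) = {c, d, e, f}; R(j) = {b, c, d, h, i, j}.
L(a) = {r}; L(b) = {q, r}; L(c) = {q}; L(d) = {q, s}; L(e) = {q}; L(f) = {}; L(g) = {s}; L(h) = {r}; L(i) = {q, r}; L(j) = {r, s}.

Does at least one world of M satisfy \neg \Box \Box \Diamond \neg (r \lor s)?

Let φ = \neg \Box \Box \Diamond \neg (r \lor s). Evaluate φ at each world:
  a (successors {b, d, e, f, g, h, i}): φ is true.
  b (successors {c, e, f, h, j}): φ is true.
  c (successors {b, e, h, i, j}): φ is true.
  d (successors {b, c, d, f, g}): φ is true.
  e (successors {a, b, d, g, h, j}): φ is true.
  f (successors {b, e, f, h, i}): φ is true.
  g (successors {b, c, e, g, h}): φ is true.
  h (successors {a, c, d, f, g, h, i}): φ is true.
  i (successors {c, d, e, f}): φ is true.
  j (successors {b, c, d, h, i, j}): φ is true.
Detail at a (witness):
  At a: \Box \Box \Diamond \neg (r \lor s) is false, so \neg \Box \Box \Diamond \neg (r \lor s) is true.
    At a: \Box \Box \Diamond \neg (r \lor s) requires \Box \Diamond \neg (r \lor s) at every successor {b, d, e, f, g, h, i}.
      \Box \Diamond \neg (r \lor s) fails at b, so \Box \Box \Diamond \neg (r \lor s) is false at a.

Yes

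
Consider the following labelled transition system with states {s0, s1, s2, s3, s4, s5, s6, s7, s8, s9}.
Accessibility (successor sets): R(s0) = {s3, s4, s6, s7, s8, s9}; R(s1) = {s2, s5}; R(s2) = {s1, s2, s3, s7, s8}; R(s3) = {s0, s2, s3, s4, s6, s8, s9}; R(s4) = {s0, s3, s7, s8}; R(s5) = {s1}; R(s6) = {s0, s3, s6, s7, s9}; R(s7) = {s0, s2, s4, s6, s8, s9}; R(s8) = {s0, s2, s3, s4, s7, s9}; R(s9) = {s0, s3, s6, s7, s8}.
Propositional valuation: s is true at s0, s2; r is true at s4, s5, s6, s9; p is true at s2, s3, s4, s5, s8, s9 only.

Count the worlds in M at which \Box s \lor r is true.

4

Recall that \Box ψ holds at a world iff ψ holds at every accessible world, and \Diamond ψ holds iff ψ holds at some accessible world.
Let φ = \Box s \lor r. Evaluate φ at each world:
  s0 (successors {s3, s4, s6, s7, s8, s9}): φ is false.
  s1 (successors {s2, s5}): φ is false.
  s2 (successors {s1, s2, s3, s7, s8}): φ is false.
  s3 (successors {s0, s2, s3, s4, s6, s8, s9}): φ is false.
  s4 (successors {s0, s3, s7, s8}): φ is true.
  s5 (successors {s1}): φ is true.
  s6 (successors {s0, s3, s6, s7, s9}): φ is true.
  s7 (successors {s0, s2, s4, s6, s8, s9}): φ is false.
  s8 (successors {s0, s2, s3, s4, s7, s9}): φ is false.
  s9 (successors {s0, s3, s6, s7, s8}): φ is true.
For instance, at s0:
  At s0: \Box s is false, r is false, so \Box s \lor r is false.
    At s0: \Box s requires s at every successor {s3, s4, s6, s7, s8, s9}.
      s fails at s3, so \Box s is false at s0.
Satisfying worlds: {s4, s5, s6, s9}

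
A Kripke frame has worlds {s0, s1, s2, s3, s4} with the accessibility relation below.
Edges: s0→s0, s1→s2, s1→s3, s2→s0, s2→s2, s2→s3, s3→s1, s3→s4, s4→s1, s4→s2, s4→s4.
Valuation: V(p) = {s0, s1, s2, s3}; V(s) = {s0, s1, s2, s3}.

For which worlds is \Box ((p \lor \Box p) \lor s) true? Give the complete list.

Recall that \Box ψ holds at a world iff ψ holds at every accessible world, and \Diamond ψ holds iff ψ holds at some accessible world.
Let φ = \Box ((p \lor \Box p) \lor s). Evaluate φ at each world:
  s0 (successors {s0}): φ is true.
  s1 (successors {s2, s3}): φ is true.
  s2 (successors {s0, s2, s3}): φ is true.
  s3 (successors {s1, s4}): φ is false.
  s4 (successors {s1, s2, s4}): φ is false.
For instance, at s1:
  At s1: \Box ((p \lor \Box p) \lor s) requires (p \lor \Box p) \lor s at every successor {s2, s3}.
      At s2: p \lor \Box p is true, s is true, so (p \lor \Box p) \lor s is true.
      At s3: p \lor \Box p is true, s is true, so (p \lor \Box p) \lor s is true.
  So \Box ((p \lor \Box p) \lor s) is true at s1.
Satisfying worlds: {s0, s1, s2}

s0, s1, s2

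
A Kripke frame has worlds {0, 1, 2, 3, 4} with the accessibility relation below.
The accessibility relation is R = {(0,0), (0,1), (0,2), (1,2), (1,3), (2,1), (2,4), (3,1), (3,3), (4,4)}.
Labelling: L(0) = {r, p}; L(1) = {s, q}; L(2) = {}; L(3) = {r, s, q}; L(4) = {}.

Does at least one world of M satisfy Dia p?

Yes

Let φ = Dia p. Evaluate φ at each world:
  0 (successors {0, 1, 2}): φ is true.
  1 (successors {2, 3}): φ is false.
  2 (successors {1, 4}): φ is false.
  3 (successors {1, 3}): φ is false.
  4 (successors {4}): φ is false.
Detail at 0 (witness):
  At 0: Dia p requires p at some successor in {0, 1, 2}.
    p holds at 0, so Dia p is true at 0.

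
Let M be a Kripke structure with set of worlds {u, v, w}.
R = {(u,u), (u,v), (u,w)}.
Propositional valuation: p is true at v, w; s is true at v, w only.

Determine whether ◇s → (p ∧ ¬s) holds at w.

Recall that ◇ψ holds at a world iff ψ holds at some accessible world.
At w: ◇s is false, p ∧ ¬s is false, so ◇s → (p ∧ ¬s) is true.
  At w: no accessible worlds, so ◇s is false.

Yes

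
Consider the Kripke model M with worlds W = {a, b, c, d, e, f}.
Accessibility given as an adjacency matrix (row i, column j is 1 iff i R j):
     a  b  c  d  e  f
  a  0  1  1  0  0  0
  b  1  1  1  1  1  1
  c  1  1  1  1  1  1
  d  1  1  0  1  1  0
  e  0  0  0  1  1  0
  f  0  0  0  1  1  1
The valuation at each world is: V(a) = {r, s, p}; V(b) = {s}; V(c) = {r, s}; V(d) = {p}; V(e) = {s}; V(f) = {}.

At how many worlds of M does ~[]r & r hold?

2

Let φ = ~[]r & r. Evaluate φ at each world:
  a (successors {b, c}): φ is true.
  b (successors {a, b, c, d, e, f}): φ is false.
  c (successors {a, b, c, d, e, f}): φ is true.
  d (successors {a, b, d, e}): φ is false.
  e (successors {d, e}): φ is false.
  f (successors {d, e, f}): φ is false.
For instance, at f:
  At f: ~[]r is true, r is false, so ~[]r & r is false.
    At f: []r is false, so ~[]r is true.
      At f: []r requires r at every successor {d, e, f}.
        r fails at d, so []r is false at f.
Satisfying worlds: {a, c}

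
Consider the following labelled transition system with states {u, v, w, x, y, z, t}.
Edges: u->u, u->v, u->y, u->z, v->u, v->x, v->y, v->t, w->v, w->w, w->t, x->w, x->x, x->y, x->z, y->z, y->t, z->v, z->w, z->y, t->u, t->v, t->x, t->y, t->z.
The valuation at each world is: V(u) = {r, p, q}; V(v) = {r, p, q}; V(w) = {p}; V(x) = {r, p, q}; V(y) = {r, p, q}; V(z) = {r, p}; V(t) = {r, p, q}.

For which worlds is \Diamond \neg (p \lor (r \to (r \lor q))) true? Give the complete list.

Let φ = \Diamond \neg (p \lor (r \to (r \lor q))). Evaluate φ at each world:
  u (successors {u, v, y, z}): φ is false.
  v (successors {u, x, y, t}): φ is false.
  w (successors {v, w, t}): φ is false.
  x (successors {w, x, y, z}): φ is false.
  y (successors {z, t}): φ is false.
  z (successors {v, w, y}): φ is false.
  t (successors {u, v, x, y, z}): φ is false.
For instance, at w:
  At w: \Diamond \neg (p \lor (r \to (r \lor q))) requires \neg (p \lor (r \to (r \lor q))) at some successor in {v, w, t}.
    At v: \neg (p \lor (r \to (r \lor q))) is false.
    At w: \neg (p \lor (r \to (r \lor q))) is false.
    At t: \neg (p \lor (r \to (r \lor q))) is false.
  So \Diamond \neg (p \lor (r \to (r \lor q))) is false at w.
Satisfying worlds: none.

none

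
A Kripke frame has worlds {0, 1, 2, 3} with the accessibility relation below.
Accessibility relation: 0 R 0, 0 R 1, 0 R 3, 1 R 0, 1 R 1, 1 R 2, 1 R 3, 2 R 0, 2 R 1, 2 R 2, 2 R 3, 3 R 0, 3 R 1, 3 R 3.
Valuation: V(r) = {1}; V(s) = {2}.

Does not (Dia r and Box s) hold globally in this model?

Yes

Let φ = not (Dia r and Box s). Evaluate φ at each world:
  0 (successors {0, 1, 3}): φ is true.
  1 (successors {0, 1, 2, 3}): φ is true.
  2 (successors {0, 1, 2, 3}): φ is true.
  3 (successors {0, 1, 3}): φ is true.
For instance, at 3:
  At 3: Dia r and Box s is false, so not (Dia r and Box s) is true.
    At 3: Dia r is true, Box s is false, so Dia r and Box s is false.
      At 3: Dia r requires r at some successor in {0, 1, 3}.
        r holds at 1, so Dia r is true at 3.
      At 3: Box s requires s at every successor {0, 1, 3}.
        s fails at 0, so Box s is false at 3.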